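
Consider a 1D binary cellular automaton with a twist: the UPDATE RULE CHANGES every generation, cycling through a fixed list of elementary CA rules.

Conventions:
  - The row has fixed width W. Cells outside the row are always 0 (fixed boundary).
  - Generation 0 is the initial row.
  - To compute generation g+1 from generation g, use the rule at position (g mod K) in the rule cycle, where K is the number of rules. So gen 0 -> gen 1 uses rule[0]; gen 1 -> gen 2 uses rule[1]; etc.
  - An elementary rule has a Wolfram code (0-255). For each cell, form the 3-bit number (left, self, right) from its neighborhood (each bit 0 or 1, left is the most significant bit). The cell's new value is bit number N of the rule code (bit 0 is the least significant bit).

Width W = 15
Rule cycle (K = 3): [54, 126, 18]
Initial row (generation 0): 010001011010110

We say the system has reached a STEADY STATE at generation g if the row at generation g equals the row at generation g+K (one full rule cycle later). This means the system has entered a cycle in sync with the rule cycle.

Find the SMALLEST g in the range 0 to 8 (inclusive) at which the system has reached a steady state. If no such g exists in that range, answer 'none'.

Gen 0: 010001011010110
Gen 1 (rule 54): 111011100111001
Gen 2 (rule 126): 101110111101111
Gen 3 (rule 18): 000000000000000
Gen 4 (rule 54): 000000000000000
Gen 5 (rule 126): 000000000000000
Gen 6 (rule 18): 000000000000000
Gen 7 (rule 54): 000000000000000
Gen 8 (rule 126): 000000000000000
Gen 9 (rule 18): 000000000000000
Gen 10 (rule 54): 000000000000000
Gen 11 (rule 126): 000000000000000

Answer: 3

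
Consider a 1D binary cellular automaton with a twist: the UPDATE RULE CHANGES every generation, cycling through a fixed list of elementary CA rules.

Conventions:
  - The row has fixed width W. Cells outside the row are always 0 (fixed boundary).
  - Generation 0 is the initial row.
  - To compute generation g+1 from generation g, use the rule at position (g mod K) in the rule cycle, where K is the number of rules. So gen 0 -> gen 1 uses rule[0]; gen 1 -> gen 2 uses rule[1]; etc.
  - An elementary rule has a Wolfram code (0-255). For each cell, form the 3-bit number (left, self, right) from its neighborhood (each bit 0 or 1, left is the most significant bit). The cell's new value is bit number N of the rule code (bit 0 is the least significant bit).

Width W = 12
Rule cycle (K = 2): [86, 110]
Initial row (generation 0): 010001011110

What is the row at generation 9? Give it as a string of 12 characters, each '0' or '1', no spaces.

Gen 0: 010001011110
Gen 1 (rule 86): 111011000011
Gen 2 (rule 110): 101111000111
Gen 3 (rule 86): 100001101001
Gen 4 (rule 110): 100011111011
Gen 5 (rule 86): 110100001001
Gen 6 (rule 110): 111100011011
Gen 7 (rule 86): 000110101001
Gen 8 (rule 110): 001111111011
Gen 9 (rule 86): 010000001001

Answer: 010000001001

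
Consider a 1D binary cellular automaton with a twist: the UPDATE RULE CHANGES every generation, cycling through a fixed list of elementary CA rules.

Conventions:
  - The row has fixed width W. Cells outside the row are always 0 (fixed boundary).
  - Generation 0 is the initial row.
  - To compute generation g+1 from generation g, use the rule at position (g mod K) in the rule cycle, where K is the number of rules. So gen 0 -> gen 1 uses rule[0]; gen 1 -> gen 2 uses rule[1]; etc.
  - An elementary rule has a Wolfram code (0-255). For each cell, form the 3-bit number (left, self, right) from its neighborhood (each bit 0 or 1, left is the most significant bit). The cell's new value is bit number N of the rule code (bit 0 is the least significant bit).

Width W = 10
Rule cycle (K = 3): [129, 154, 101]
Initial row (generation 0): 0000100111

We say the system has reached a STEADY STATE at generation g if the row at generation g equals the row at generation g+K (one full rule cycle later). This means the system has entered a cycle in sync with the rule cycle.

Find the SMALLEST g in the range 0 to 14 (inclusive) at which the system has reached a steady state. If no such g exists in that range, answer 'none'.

Answer: 3

Derivation:
Gen 0: 0000100111
Gen 1 (rule 129): 1110000010
Gen 2 (rule 154): 1101000101
Gen 3 (rule 101): 0111010111
Gen 4 (rule 129): 0010000010
Gen 5 (rule 154): 0101000101
Gen 6 (rule 101): 0111010111
Gen 7 (rule 129): 0010000010
Gen 8 (rule 154): 0101000101
Gen 9 (rule 101): 0111010111
Gen 10 (rule 129): 0010000010
Gen 11 (rule 154): 0101000101
Gen 12 (rule 101): 0111010111
Gen 13 (rule 129): 0010000010
Gen 14 (rule 154): 0101000101
Gen 15 (rule 101): 0111010111
Gen 16 (rule 129): 0010000010
Gen 17 (rule 154): 0101000101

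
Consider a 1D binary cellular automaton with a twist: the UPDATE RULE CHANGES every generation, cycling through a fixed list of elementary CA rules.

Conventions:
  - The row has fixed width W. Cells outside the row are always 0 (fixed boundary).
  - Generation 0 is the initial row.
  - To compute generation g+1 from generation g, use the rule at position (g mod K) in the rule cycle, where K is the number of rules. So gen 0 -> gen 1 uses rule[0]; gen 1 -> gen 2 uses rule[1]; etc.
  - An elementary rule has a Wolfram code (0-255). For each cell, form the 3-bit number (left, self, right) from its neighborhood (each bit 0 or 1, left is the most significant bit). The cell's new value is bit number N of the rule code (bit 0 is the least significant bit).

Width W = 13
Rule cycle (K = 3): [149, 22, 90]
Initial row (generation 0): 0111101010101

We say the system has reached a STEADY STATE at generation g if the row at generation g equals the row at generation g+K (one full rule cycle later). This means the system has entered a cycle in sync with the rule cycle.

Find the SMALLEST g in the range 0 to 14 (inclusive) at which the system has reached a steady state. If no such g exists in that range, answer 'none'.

Answer: 11

Derivation:
Gen 0: 0111101010101
Gen 1 (rule 149): 0011001010101
Gen 2 (rule 22): 0100111010101
Gen 3 (rule 90): 1011101000000
Gen 4 (rule 149): 1001001111111
Gen 5 (rule 22): 1111110000000
Gen 6 (rule 90): 1000011000000
Gen 7 (rule 149): 1111000111111
Gen 8 (rule 22): 0000101000000
Gen 9 (rule 90): 0001000100000
Gen 10 (rule 149): 1101110111111
Gen 11 (rule 22): 0000000000000
Gen 12 (rule 90): 0000000000000
Gen 13 (rule 149): 1111111111111
Gen 14 (rule 22): 0000000000000
Gen 15 (rule 90): 0000000000000
Gen 16 (rule 149): 1111111111111
Gen 17 (rule 22): 0000000000000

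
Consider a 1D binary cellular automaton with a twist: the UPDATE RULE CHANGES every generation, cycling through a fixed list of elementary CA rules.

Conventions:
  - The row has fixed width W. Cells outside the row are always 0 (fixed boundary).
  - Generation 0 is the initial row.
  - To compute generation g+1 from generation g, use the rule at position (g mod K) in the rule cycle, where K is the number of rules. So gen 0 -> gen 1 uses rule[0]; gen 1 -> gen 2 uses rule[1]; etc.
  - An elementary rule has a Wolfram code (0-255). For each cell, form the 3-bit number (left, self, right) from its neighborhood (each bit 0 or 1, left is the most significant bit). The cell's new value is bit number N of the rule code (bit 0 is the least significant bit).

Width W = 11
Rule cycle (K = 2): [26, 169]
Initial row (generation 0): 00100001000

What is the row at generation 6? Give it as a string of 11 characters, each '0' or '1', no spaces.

Gen 0: 00100001000
Gen 1 (rule 26): 01010010100
Gen 2 (rule 169): 00100001001
Gen 3 (rule 26): 01010010110
Gen 4 (rule 169): 00100001100
Gen 5 (rule 26): 01010011010
Gen 6 (rule 169): 00100010100

Answer: 00100010100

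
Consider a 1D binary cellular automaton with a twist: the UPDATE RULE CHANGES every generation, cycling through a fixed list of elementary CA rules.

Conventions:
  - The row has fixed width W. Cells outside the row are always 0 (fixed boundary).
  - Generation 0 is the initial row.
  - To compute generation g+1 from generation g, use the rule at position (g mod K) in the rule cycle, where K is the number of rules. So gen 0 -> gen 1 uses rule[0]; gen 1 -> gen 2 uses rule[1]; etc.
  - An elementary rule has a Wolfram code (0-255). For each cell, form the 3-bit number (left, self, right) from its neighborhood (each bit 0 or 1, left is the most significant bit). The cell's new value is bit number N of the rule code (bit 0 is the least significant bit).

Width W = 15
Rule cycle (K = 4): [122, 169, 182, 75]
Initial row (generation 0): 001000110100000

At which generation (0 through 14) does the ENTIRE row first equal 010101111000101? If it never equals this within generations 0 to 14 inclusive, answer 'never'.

Gen 0: 001000110100000
Gen 1 (rule 122): 010101111010000
Gen 2 (rule 169): 001011110100111
Gen 3 (rule 182): 011101101111010
Gen 4 (rule 75): 110101101001000
Gen 5 (rule 122): 111011110110100
Gen 6 (rule 169): 110111101101001
Gen 7 (rule 182): 001011010011111
Gen 8 (rule 75): 110011000110001
Gen 9 (rule 122): 111111101111010
Gen 10 (rule 169): 111111011110100
Gen 11 (rule 182): 011110101101110
Gen 12 (rule 75): 110010001101010
Gen 13 (rule 122): 111101011110101
Gen 14 (rule 169): 111010111101010

Answer: never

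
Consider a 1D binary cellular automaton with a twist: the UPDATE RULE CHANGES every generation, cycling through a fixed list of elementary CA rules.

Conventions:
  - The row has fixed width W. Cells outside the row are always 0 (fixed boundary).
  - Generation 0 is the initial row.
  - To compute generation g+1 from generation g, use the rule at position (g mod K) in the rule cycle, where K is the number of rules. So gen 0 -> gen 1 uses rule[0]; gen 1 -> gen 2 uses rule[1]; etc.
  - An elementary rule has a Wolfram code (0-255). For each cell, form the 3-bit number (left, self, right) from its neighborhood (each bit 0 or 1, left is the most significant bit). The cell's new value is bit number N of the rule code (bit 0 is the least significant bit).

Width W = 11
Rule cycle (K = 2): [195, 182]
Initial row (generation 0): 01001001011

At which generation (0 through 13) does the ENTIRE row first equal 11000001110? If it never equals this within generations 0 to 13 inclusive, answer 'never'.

Gen 0: 01001001011
Gen 1 (rule 195): 10010010001
Gen 2 (rule 182): 11111111011
Gen 3 (rule 195): 01111111001
Gen 4 (rule 182): 10111110111
Gen 5 (rule 195): 00011110011
Gen 6 (rule 182): 00101101100
Gen 7 (rule 195): 11000100101
Gen 8 (rule 182): 00101111111
Gen 9 (rule 195): 11000111111
Gen 10 (rule 182): 00101011110
Gen 11 (rule 195): 11000001110
Gen 12 (rule 182): 00100010101
Gen 13 (rule 195): 11001100000

Answer: 11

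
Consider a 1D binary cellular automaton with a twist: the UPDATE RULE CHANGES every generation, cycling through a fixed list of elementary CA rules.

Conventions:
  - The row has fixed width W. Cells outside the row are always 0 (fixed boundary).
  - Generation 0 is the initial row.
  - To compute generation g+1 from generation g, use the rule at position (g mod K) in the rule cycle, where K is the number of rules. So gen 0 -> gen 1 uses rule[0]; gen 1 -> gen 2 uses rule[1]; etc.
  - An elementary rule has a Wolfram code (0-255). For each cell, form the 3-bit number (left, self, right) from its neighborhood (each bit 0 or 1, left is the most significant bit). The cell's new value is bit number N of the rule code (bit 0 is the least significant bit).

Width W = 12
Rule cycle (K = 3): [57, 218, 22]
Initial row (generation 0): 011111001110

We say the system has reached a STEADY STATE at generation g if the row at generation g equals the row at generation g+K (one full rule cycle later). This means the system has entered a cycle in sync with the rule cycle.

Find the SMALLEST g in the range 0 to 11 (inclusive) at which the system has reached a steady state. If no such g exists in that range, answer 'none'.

Answer: none

Derivation:
Gen 0: 011111001110
Gen 1 (rule 57): 010000101001
Gen 2 (rule 218): 101001000110
Gen 3 (rule 22): 101111101001
Gen 4 (rule 57): 011000010100
Gen 5 (rule 218): 111100100010
Gen 6 (rule 22): 000011110111
Gen 7 (rule 57): 111010001100
Gen 8 (rule 218): 111001011110
Gen 9 (rule 22): 000111000001
Gen 10 (rule 57): 110100111100
Gen 11 (rule 218): 110011111110
Gen 12 (rule 22): 001100000001
Gen 13 (rule 57): 101011111100
Gen 14 (rule 218): 000011111110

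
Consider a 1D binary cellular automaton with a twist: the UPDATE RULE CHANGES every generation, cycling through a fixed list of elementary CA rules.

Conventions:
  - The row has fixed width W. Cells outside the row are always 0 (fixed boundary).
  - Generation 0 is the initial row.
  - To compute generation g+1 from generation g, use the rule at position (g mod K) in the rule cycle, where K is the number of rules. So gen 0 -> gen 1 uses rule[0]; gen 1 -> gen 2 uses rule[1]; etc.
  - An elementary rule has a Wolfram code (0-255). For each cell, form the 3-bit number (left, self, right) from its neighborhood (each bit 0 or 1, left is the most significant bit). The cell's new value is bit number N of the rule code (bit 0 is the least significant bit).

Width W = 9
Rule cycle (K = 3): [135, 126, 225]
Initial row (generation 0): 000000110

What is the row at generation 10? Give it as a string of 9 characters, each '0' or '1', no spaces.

Answer: 101100010

Derivation:
Gen 0: 000000110
Gen 1 (rule 135): 111111000
Gen 2 (rule 126): 100001100
Gen 3 (rule 225): 001100101
Gen 4 (rule 135): 110001101
Gen 5 (rule 126): 111011111
Gen 6 (rule 225): 011101111
Gen 7 (rule 135): 101000110
Gen 8 (rule 126): 111101111
Gen 9 (rule 225): 011110111
Gen 10 (rule 135): 101100010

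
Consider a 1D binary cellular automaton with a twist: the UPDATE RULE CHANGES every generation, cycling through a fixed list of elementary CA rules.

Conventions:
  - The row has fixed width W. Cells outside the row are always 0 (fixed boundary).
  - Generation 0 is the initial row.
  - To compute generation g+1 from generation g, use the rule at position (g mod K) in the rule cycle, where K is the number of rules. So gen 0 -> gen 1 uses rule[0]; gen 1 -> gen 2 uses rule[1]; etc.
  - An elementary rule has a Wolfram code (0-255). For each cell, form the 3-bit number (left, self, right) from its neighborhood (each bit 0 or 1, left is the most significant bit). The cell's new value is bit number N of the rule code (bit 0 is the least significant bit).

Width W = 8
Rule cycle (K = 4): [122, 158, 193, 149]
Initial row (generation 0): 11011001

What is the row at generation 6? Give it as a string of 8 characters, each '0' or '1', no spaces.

Answer: 11001110

Derivation:
Gen 0: 11011001
Gen 1 (rule 122): 11111110
Gen 2 (rule 158): 11111101
Gen 3 (rule 193): 01111100
Gen 4 (rule 149): 00111011
Gen 5 (rule 122): 01101111
Gen 6 (rule 158): 11001110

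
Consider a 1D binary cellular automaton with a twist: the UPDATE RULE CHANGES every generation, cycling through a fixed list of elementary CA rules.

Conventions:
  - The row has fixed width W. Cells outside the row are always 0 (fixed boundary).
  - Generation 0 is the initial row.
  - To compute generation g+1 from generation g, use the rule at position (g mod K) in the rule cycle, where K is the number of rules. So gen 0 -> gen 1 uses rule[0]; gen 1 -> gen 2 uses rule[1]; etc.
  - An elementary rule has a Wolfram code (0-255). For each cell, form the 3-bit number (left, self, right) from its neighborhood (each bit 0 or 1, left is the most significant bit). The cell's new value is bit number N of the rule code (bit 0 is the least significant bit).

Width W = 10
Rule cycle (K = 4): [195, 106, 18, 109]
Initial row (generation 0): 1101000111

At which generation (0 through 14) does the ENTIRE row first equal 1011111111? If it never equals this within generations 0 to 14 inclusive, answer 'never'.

Gen 0: 1101000111
Gen 1 (rule 195): 0100011011
Gen 2 (rule 106): 1000111111
Gen 3 (rule 18): 0101000000
Gen 4 (rule 109): 0111011111
Gen 5 (rule 195): 1011001111
Gen 6 (rule 106): 0111011001
Gen 7 (rule 18): 1000000110
Gen 8 (rule 109): 1011110110
Gen 9 (rule 195): 0001110010
Gen 10 (rule 106): 0011010100
Gen 11 (rule 18): 0100000010
Gen 12 (rule 109): 0101111010
Gen 13 (rule 195): 1000111000
Gen 14 (rule 106): 0001101000

Answer: never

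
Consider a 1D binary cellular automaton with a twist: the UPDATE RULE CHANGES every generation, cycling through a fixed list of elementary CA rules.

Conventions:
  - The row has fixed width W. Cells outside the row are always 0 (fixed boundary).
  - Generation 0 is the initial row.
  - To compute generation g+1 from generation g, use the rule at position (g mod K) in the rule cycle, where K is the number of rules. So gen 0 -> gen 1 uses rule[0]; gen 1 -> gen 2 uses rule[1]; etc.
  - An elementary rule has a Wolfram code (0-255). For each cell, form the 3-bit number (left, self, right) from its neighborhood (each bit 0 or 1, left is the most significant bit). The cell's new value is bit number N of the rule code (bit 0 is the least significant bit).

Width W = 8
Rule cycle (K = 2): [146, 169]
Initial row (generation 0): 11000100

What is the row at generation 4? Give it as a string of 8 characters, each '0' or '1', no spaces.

Gen 0: 11000100
Gen 1 (rule 146): 00101010
Gen 2 (rule 169): 10010100
Gen 3 (rule 146): 01100010
Gen 4 (rule 169): 01001000

Answer: 01001000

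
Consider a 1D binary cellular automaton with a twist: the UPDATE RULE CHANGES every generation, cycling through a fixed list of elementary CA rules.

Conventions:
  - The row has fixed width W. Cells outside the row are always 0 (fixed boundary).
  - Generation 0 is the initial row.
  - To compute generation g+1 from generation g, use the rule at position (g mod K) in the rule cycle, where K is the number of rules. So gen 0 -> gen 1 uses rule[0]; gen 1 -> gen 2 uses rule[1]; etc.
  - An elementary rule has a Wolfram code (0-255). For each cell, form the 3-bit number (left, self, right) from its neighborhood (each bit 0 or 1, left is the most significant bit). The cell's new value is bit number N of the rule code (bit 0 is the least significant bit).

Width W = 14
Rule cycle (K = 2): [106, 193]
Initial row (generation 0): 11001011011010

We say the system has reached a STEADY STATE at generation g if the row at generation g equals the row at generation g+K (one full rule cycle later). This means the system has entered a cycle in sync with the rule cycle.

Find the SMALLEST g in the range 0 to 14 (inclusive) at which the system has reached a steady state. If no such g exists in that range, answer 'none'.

Gen 0: 11001011011010
Gen 1 (rule 106): 11010111111100
Gen 2 (rule 193): 01000011111101
Gen 3 (rule 106): 10000110000110
Gen 4 (rule 193): 00110010110010
Gen 5 (rule 106): 01110101110100
Gen 6 (rule 193): 00110000110001
Gen 7 (rule 106): 01110001110010
Gen 8 (rule 193): 00110100110000
Gen 9 (rule 106): 01111001110000
Gen 10 (rule 193): 00111000110111
Gen 11 (rule 106): 01101001111101
Gen 12 (rule 193): 00100000111100
Gen 13 (rule 106): 01000001100100
Gen 14 (rule 193): 00011100100001
Gen 15 (rule 106): 00110101000010
Gen 16 (rule 193): 10010000011000

Answer: none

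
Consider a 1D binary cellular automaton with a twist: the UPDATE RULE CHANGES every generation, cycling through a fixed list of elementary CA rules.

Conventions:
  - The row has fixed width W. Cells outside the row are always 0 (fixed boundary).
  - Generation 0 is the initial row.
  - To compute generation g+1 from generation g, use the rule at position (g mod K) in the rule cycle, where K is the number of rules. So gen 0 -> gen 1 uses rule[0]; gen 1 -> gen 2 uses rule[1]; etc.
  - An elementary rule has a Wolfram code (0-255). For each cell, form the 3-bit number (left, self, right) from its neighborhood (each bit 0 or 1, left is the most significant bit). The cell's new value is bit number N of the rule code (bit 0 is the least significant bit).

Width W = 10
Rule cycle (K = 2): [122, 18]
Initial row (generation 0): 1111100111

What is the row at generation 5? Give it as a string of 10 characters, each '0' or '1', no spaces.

Gen 0: 1111100111
Gen 1 (rule 122): 1000111101
Gen 2 (rule 18): 0101000000
Gen 3 (rule 122): 1010100000
Gen 4 (rule 18): 0000010000
Gen 5 (rule 122): 0000101000

Answer: 0000101000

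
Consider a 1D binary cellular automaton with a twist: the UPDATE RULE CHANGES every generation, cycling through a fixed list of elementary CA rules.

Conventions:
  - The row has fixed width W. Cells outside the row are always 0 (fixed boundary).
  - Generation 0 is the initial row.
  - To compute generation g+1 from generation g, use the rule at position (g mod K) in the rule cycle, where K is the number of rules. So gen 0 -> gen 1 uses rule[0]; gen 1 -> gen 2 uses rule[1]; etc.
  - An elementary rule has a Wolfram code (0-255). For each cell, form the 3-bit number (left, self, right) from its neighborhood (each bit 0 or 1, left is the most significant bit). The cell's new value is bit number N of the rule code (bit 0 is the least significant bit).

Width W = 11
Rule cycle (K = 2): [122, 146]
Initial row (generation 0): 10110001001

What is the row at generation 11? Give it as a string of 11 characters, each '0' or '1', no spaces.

Gen 0: 10110001001
Gen 1 (rule 122): 01111010110
Gen 2 (rule 146): 10110000001
Gen 3 (rule 122): 01111000010
Gen 4 (rule 146): 10110100101
Gen 5 (rule 122): 01111011010
Gen 6 (rule 146): 10110000001
Gen 7 (rule 122): 01111000010
Gen 8 (rule 146): 10110100101
Gen 9 (rule 122): 01111011010
Gen 10 (rule 146): 10110000001
Gen 11 (rule 122): 01111000010

Answer: 01111000010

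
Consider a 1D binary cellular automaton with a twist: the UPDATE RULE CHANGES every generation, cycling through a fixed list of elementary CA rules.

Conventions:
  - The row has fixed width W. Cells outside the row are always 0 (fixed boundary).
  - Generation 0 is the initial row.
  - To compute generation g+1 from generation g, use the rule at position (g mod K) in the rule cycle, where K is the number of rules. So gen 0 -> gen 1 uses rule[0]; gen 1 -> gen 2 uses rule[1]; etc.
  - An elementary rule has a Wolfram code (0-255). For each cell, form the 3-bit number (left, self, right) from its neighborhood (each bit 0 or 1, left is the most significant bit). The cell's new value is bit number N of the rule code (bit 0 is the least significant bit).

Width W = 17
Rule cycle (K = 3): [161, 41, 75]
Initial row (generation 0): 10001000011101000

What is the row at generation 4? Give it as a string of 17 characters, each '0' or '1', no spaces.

Gen 0: 10001000011101000
Gen 1 (rule 161): 00100011001010011
Gen 2 (rule 41): 10001010000100010
Gen 3 (rule 75): 00110000111001100
Gen 4 (rule 161): 10000110010000001

Answer: 10000110010000001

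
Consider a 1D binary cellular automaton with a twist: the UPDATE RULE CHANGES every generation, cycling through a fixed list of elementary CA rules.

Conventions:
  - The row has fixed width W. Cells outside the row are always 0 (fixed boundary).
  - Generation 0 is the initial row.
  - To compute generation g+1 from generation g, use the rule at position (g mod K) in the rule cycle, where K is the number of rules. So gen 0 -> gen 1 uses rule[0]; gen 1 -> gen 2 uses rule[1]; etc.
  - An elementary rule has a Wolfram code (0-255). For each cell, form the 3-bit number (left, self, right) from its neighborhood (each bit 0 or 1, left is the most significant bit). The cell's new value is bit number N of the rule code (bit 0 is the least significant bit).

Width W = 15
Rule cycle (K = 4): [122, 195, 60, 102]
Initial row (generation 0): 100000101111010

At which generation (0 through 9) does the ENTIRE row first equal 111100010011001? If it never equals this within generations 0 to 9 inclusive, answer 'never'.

Gen 0: 100000101111010
Gen 1 (rule 122): 010001011001101
Gen 2 (rule 195): 100110001010100
Gen 3 (rule 60): 110101001111110
Gen 4 (rule 102): 011111010000010
Gen 5 (rule 122): 110001101000101
Gen 6 (rule 195): 010110100011000
Gen 7 (rule 60): 011101110010100
Gen 8 (rule 102): 100110010111100
Gen 9 (rule 122): 011111101100110

Answer: never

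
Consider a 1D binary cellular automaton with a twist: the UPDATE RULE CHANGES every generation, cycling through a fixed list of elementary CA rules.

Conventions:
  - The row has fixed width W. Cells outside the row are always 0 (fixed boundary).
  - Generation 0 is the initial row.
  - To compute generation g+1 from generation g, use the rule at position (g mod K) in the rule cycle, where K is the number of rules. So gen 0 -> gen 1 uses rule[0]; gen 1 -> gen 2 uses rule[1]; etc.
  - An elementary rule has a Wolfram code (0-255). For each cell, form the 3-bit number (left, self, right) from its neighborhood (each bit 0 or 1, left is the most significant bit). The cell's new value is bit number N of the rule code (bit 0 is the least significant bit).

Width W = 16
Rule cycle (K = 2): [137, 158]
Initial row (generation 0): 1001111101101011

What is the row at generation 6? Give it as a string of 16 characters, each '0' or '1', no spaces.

Answer: 0111111010011100

Derivation:
Gen 0: 1001111101101011
Gen 1 (rule 137): 0001111001000010
Gen 2 (rule 158): 0011110111100111
Gen 3 (rule 137): 1011100111000110
Gen 4 (rule 158): 1011011110101101
Gen 5 (rule 137): 0010011100001000
Gen 6 (rule 158): 0111111010011100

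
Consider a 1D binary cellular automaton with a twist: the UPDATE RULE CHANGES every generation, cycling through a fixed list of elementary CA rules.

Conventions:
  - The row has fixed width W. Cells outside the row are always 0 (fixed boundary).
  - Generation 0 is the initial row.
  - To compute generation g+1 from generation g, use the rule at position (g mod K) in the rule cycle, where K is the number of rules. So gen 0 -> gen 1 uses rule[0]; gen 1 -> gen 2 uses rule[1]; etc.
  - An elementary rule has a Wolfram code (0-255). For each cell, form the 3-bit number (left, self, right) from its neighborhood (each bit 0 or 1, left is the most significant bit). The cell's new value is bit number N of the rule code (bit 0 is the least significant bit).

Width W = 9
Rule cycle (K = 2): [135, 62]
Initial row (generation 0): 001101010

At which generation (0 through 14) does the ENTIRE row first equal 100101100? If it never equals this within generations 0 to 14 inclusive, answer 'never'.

Answer: never

Derivation:
Gen 0: 001101010
Gen 1 (rule 135): 110001010
Gen 2 (rule 62): 101011111
Gen 3 (rule 135): 101001110
Gen 4 (rule 62): 111111001
Gen 5 (rule 135): 011110011
Gen 6 (rule 62): 110001110
Gen 7 (rule 135): 000110100
Gen 8 (rule 62): 001101110
Gen 9 (rule 135): 110000100
Gen 10 (rule 62): 101001110
Gen 11 (rule 135): 101010100
Gen 12 (rule 62): 111111110
Gen 13 (rule 135): 011111100
Gen 14 (rule 62): 110000010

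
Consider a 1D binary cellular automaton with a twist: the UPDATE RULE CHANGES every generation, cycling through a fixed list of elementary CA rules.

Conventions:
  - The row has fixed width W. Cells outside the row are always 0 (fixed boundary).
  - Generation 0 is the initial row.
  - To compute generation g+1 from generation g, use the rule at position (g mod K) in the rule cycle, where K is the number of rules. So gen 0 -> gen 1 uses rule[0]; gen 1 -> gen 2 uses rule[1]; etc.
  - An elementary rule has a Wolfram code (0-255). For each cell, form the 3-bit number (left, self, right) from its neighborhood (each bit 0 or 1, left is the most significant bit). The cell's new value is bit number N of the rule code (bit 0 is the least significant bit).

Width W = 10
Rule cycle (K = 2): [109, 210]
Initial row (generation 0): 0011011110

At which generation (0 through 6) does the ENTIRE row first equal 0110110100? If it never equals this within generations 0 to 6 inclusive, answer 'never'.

Answer: never

Derivation:
Gen 0: 0011011110
Gen 1 (rule 109): 1011110010
Gen 2 (rule 210): 0001111101
Gen 3 (rule 109): 1101000111
Gen 4 (rule 210): 0100101011
Gen 5 (rule 109): 0100111111
Gen 6 (rule 210): 1011011111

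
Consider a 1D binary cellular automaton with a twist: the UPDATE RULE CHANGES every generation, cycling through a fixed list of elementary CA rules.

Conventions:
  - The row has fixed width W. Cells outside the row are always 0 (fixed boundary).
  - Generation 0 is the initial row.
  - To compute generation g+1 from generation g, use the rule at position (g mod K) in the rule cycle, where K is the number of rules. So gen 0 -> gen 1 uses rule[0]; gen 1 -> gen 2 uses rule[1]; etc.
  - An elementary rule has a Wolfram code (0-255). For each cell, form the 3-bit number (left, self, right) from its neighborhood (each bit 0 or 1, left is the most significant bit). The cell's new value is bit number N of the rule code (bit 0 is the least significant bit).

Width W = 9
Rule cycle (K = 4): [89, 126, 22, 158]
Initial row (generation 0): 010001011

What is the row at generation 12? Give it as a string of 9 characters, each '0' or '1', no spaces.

Answer: 111000011

Derivation:
Gen 0: 010001011
Gen 1 (rule 89): 001100011
Gen 2 (rule 126): 011110111
Gen 3 (rule 22): 100000000
Gen 4 (rule 158): 110000000
Gen 5 (rule 89): 111111111
Gen 6 (rule 126): 100000001
Gen 7 (rule 22): 110000011
Gen 8 (rule 158): 101000110
Gen 9 (rule 89): 000110111
Gen 10 (rule 126): 001111101
Gen 11 (rule 22): 010000001
Gen 12 (rule 158): 111000011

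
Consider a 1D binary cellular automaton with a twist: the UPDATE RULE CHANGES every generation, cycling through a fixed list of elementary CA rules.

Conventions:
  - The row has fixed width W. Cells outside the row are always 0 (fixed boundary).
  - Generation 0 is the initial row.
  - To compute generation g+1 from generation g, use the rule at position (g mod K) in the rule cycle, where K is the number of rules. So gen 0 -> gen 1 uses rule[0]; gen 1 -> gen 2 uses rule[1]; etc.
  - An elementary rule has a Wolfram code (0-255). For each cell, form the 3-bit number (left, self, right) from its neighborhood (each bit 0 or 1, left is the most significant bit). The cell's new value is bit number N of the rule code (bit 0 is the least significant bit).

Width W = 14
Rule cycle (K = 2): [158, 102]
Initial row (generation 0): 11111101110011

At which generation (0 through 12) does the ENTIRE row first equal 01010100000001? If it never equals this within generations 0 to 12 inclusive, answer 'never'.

Answer: never

Derivation:
Gen 0: 11111101110011
Gen 1 (rule 158): 11111001101110
Gen 2 (rule 102): 00001010110010
Gen 3 (rule 158): 00011010101111
Gen 4 (rule 102): 00101111110001
Gen 5 (rule 158): 01101111101011
Gen 6 (rule 102): 10110000111101
Gen 7 (rule 158): 10101001111001
Gen 8 (rule 102): 11111010001011
Gen 9 (rule 158): 11110011011010
Gen 10 (rule 102): 00010101101110
Gen 11 (rule 158): 00110101001101
Gen 12 (rule 102): 01011111010111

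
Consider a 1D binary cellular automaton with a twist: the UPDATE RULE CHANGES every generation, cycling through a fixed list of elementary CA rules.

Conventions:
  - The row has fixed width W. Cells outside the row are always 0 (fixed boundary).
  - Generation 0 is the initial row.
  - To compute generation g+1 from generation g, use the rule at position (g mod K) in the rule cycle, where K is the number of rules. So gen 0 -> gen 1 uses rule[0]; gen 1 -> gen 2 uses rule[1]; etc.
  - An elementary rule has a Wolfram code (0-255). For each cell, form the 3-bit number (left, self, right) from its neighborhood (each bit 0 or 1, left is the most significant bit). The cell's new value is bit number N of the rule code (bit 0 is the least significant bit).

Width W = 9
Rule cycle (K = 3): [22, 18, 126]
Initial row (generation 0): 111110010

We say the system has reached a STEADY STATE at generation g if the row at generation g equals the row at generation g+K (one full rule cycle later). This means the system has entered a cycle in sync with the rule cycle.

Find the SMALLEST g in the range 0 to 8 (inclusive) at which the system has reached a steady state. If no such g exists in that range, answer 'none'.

Answer: 7

Derivation:
Gen 0: 111110010
Gen 1 (rule 22): 000001111
Gen 2 (rule 18): 000010000
Gen 3 (rule 126): 000111000
Gen 4 (rule 22): 001000100
Gen 5 (rule 18): 010101010
Gen 6 (rule 126): 111111111
Gen 7 (rule 22): 000000000
Gen 8 (rule 18): 000000000
Gen 9 (rule 126): 000000000
Gen 10 (rule 22): 000000000
Gen 11 (rule 18): 000000000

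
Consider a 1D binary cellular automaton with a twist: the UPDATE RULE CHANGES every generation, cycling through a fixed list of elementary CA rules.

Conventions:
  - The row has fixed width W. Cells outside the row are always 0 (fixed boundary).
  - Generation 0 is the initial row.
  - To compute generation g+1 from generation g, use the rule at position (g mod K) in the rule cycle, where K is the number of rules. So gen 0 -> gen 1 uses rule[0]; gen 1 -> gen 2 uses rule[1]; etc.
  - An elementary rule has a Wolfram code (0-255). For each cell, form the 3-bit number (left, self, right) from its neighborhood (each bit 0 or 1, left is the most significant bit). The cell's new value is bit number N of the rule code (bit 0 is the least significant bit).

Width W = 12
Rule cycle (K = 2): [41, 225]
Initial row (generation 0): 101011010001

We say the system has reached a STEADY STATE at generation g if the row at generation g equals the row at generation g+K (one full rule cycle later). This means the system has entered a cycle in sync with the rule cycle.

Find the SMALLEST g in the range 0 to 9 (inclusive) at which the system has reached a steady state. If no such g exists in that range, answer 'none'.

Answer: none

Derivation:
Gen 0: 101011010001
Gen 1 (rule 41): 010110100100
Gen 2 (rule 225): 001011000001
Gen 3 (rule 41): 100110011100
Gen 4 (rule 225): 000010001101
Gen 5 (rule 41): 111000101010
Gen 6 (rule 225): 011010010100
Gen 7 (rule 41): 010100001001
Gen 8 (rule 225): 001001100000
Gen 9 (rule 41): 100001001111
Gen 10 (rule 225): 001100000111
Gen 11 (rule 41): 101001110100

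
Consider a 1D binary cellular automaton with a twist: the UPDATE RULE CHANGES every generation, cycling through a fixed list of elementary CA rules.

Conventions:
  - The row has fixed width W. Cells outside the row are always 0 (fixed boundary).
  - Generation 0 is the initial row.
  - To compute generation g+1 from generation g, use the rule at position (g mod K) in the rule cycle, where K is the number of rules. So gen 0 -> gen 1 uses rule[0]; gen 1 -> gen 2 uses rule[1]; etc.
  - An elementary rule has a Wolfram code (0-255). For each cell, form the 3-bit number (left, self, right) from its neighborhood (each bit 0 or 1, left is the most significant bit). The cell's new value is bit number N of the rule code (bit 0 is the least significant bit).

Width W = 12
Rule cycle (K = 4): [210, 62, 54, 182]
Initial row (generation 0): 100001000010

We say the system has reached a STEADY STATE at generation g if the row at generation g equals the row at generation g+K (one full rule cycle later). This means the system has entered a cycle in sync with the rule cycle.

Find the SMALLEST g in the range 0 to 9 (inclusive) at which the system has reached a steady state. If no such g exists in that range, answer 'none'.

Answer: 3

Derivation:
Gen 0: 100001000010
Gen 1 (rule 210): 010010100101
Gen 2 (rule 62): 111111111111
Gen 3 (rule 54): 000000000000
Gen 4 (rule 182): 000000000000
Gen 5 (rule 210): 000000000000
Gen 6 (rule 62): 000000000000
Gen 7 (rule 54): 000000000000
Gen 8 (rule 182): 000000000000
Gen 9 (rule 210): 000000000000
Gen 10 (rule 62): 000000000000
Gen 11 (rule 54): 000000000000
Gen 12 (rule 182): 000000000000
Gen 13 (rule 210): 000000000000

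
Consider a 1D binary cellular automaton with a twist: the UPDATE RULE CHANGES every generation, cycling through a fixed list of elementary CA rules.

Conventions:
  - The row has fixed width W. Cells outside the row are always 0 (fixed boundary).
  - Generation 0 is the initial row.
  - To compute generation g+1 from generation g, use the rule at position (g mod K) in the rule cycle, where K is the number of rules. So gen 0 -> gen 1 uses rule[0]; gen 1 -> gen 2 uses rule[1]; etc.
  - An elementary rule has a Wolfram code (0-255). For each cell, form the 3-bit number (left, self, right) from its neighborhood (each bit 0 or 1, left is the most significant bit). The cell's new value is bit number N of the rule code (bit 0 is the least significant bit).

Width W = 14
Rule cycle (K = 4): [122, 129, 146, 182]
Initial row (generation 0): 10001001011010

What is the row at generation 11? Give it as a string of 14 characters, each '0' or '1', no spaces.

Answer: 00000101110100

Derivation:
Gen 0: 10001001011010
Gen 1 (rule 122): 01010110111101
Gen 2 (rule 129): 00000000011000
Gen 3 (rule 146): 00000000100100
Gen 4 (rule 182): 00000001111110
Gen 5 (rule 122): 00000011000011
Gen 6 (rule 129): 11111000011000
Gen 7 (rule 146): 01110100100100
Gen 8 (rule 182): 10101111111110
Gen 9 (rule 122): 01011000000011
Gen 10 (rule 129): 00000011111000
Gen 11 (rule 146): 00000101110100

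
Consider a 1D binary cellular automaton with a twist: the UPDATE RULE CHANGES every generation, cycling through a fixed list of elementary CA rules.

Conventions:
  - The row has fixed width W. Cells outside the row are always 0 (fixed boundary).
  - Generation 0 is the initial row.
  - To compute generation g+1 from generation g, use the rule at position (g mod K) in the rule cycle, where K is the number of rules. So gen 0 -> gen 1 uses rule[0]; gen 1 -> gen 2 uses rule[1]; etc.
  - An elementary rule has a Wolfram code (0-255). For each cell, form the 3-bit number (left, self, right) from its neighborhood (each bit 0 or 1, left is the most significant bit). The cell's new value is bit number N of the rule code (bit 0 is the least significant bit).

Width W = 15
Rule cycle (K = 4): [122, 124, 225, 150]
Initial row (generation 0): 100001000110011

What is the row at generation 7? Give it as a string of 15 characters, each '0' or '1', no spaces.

Answer: 011110000111111

Derivation:
Gen 0: 100001000110011
Gen 1 (rule 122): 010010101111111
Gen 2 (rule 124): 011011111000001
Gen 3 (rule 225): 001101111011100
Gen 4 (rule 150): 010000110001010
Gen 5 (rule 122): 101001111010101
Gen 6 (rule 124): 111101001111111
Gen 7 (rule 225): 011110000111111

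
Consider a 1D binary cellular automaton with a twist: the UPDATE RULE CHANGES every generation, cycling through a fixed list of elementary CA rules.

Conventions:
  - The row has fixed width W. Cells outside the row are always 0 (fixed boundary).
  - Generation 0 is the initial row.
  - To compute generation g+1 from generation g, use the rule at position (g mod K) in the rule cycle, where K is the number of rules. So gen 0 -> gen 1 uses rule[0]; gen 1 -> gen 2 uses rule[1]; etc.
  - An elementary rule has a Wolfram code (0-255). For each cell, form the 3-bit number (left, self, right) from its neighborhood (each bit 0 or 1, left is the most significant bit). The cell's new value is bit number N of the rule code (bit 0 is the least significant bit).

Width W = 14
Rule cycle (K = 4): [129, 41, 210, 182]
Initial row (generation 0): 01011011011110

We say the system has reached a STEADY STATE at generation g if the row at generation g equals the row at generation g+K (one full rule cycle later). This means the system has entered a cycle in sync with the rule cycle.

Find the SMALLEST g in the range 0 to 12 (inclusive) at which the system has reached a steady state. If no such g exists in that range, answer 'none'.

Gen 0: 01011011011110
Gen 1 (rule 129): 00000000001100
Gen 2 (rule 41): 11111111101001
Gen 3 (rule 210): 01111111100110
Gen 4 (rule 182): 10111111011001
Gen 5 (rule 129): 00011110000000
Gen 6 (rule 41): 11010000111111
Gen 7 (rule 210): 01001001011111
Gen 8 (rule 182): 11111111101110
Gen 9 (rule 129): 01111111000100
Gen 10 (rule 41): 01000000010001
Gen 11 (rule 210): 10100000101010
Gen 12 (rule 182): 11110001111111
Gen 13 (rule 129): 01100100111110
Gen 14 (rule 41): 01000000100000
Gen 15 (rule 210): 10100001010000
Gen 16 (rule 182): 11110011111000

Answer: none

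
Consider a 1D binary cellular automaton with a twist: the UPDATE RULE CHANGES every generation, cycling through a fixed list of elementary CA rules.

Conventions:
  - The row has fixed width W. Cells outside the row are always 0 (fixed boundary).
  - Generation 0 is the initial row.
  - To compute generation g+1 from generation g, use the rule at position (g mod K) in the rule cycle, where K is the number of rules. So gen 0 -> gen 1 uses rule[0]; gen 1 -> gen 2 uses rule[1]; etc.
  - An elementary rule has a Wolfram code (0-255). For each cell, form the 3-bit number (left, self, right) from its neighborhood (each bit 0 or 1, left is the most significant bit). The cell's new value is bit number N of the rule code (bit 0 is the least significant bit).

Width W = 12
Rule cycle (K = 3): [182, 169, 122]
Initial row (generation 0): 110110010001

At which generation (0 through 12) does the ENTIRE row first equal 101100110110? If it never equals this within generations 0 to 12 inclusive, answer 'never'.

Answer: 6

Derivation:
Gen 0: 110110010001
Gen 1 (rule 182): 001001111011
Gen 2 (rule 169): 100001110110
Gen 3 (rule 122): 010011011111
Gen 4 (rule 182): 111100101110
Gen 5 (rule 169): 111000011100
Gen 6 (rule 122): 101100110110
Gen 7 (rule 182): 110011001001
Gen 8 (rule 169): 100010000000
Gen 9 (rule 122): 010101000000
Gen 10 (rule 182): 111111100000
Gen 11 (rule 169): 111111001111
Gen 12 (rule 122): 100001111001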